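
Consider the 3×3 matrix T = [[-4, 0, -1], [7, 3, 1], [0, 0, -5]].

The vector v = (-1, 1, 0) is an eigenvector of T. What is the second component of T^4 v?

256

First find the eigenvalue: Tv = (4, -4, 0) = -4·(-1, 1, 0), so λ = -4.
Then T^4 v = λ^4·v = (-4)^4·(-1, 1, 0) = 256·(-1, 1, 0) = (-256, 256, 0).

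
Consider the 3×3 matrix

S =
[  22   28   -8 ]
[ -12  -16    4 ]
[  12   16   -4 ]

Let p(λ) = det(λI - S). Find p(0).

0

p(0) = det(0·I − S) = det(−S) = (−1)^3·det(S).
det(S) = 0, so p(0) = 0.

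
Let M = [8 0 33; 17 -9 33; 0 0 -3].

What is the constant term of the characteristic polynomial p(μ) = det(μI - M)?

p(0) = det(0·I − M) = det(−M) = (−1)^3·det(M).
det(M) = 216, so p(0) = -216.

-216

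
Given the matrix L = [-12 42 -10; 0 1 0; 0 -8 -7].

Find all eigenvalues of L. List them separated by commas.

-12, -7, 1

Compute the characteristic polynomial p(λ) = det(λI - L).
Expanding along the first row, p(λ) = λ^3 + 18λ^2 + 65λ - 84.
Rational-root test: λ = 1 gives p(1) = 0.
Factor out (λ - 1): p(λ) = (λ - 1)·(λ^2 + 19λ + 84).
The quadratic factors as (λ + 12)·(λ + 7).
Eigenvalues: -12, -7, 1.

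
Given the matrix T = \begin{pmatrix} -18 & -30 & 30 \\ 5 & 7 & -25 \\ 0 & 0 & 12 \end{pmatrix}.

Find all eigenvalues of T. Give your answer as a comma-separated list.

-8, -3, 12

Set up det(tI - T) = 0.
Expanding along the first row, p(t) = t^3 - t^2 - 108t - 288.
Since p(-3) = 0, t = -3 is a root.
Dividing by (t + 3) leaves t^2 - 4t - 96.
The quadratic factors as (t + 8)·(t - 12).
Eigenvalues: -8, -3, 12.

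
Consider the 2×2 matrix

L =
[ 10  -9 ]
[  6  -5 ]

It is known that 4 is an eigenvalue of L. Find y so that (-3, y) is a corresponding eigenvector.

We need (L - 4I)v = 0.
L - 4I = [[6, -9], [6, -9]].
Row 1: (6)·-3 + (-9)·y = 0
Row 2: (6)·-3 + (-9)·y = 0
Solving gives y = -2.
Check: L·(-3, -2) = (-12, -8) = 4·(-3, -2).

-2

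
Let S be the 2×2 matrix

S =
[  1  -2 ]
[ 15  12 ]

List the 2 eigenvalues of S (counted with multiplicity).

det(S - μI) = (1 - μ)(12 - μ) - (-2)·(15) = μ^2 - 13μ + 42.
This factors as (μ - 6)·(μ - 7) = 0.
Eigenvalues: 6, 7.

6, 7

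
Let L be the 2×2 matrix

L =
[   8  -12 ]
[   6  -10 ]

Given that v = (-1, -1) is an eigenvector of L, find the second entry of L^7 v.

First find the eigenvalue: Lv = (4, 4) = -4·(-1, -1), so λ = -4.
Then L^7 v = λ^7·v = (-4)^7·(-1, -1) = -16384·(-1, -1) = (16384, 16384).

16384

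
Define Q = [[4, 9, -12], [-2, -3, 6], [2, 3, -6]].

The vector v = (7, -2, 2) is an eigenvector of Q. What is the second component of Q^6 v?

-128

First find the eigenvalue: Qv = (-14, 4, -4) = -2·(7, -2, 2), so λ = -2.
Then Q^6 v = λ^6·v = (-2)^6·(7, -2, 2) = 64·(7, -2, 2) = (448, -128, 128).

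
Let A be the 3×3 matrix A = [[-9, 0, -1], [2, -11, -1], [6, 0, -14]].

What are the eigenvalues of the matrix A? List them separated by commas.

-12, -11, -11

Compute the characteristic polynomial p(s) = det(sI - A).
Expanding the 3×3 determinant: p(s) = s^3 + 34s^2 + 385s + 1452.
Try s = -11: p(-11) = 0, so -11 is a root.
Factor out (s + 11): p(s) = (s + 11)·(s^2 + 23s + 132).
The quadratic factors as (s + 12)·(s + 11).
Eigenvalues: -12, -11, -11.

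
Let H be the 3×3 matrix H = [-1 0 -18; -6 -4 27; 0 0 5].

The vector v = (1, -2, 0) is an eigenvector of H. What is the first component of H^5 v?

-1

First find the eigenvalue: Hv = (-1, 2, 0) = -1·(1, -2, 0), so λ = -1.
Then H^5 v = λ^5·v = (-1)^5·(1, -2, 0) = -1·(1, -2, 0) = (-1, 2, 0).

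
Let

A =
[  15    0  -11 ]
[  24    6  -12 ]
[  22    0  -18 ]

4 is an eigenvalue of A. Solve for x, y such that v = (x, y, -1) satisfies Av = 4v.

We need (A - 4I)v = 0.
A - 4I = [[11, 0, -11], [24, 2, -12], [22, 0, -22]].
Row 1: (11)·x + (0)·y + (-11)·-1 = 0
Row 2: (24)·x + (2)·y + (-12)·-1 = 0
Row 3: (22)·x + (0)·y + (-22)·-1 = 0
Solving gives x = -1, y = 6.
Check: A·(-1, 6, -1) = (-4, 24, -4) = 4·(-1, 6, -1).

-1, 6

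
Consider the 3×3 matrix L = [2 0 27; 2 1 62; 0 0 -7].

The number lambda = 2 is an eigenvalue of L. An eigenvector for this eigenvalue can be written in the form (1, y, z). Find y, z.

We need (L - 2I)v = 0.
L - 2I = [[0, 0, 27], [2, -1, 62], [0, 0, -9]].
Row 1: (0)·1 + (0)·y + (27)·z = 0
Row 2: (2)·1 + (-1)·y + (62)·z = 0
Row 3: (0)·1 + (0)·y + (-9)·z = 0
Solving gives y = 2, z = 0.
Check: L·(1, 2, 0) = (2, 4, 0) = 2·(1, 2, 0).

2, 0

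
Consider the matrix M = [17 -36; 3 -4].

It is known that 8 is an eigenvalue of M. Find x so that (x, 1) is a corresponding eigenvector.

We need (M - 8I)v = 0.
M - 8I = [[9, -36], [3, -12]].
Row 1: (9)·x + (-36)·1 = 0
Row 2: (3)·x + (-12)·1 = 0
Solving gives x = 4.
Check: M·(4, 1) = (32, 8) = 8·(4, 1).

4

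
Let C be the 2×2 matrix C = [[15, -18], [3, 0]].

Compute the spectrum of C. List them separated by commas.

6, 9

det(C - tI) = (15 - t)(0 - t) - (-18)·(3) = t^2 - 15t + 54.
This factors as (t - 6)·(t - 9) = 0.
Eigenvalues: 6, 9.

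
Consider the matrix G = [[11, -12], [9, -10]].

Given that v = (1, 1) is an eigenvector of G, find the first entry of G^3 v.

First find the eigenvalue: Gv = (-1, -1) = -1·(1, 1), so λ = -1.
Then G^3 v = λ^3·v = (-1)^3·(1, 1) = -1·(1, 1) = (-1, -1).

-1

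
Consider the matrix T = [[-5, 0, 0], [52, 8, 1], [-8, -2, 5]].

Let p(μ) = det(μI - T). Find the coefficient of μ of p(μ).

p(μ) = μ^3 - 8μ^2 - 23μ + 210.
The coefficient of μ is -23.

-23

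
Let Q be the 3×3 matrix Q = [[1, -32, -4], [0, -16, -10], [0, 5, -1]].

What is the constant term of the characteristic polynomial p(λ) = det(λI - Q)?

-66

p(0) = det(0·I − Q) = det(−Q) = (−1)^3·det(Q).
det(Q) = 66, so p(0) = -66.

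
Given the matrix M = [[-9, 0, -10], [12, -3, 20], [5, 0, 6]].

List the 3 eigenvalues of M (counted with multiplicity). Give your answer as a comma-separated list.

The characteristic polynomial is p(λ) = det(λI - M).
Expanding along the first row, p(λ) = λ^3 + 6λ^2 + 5λ - 12.
Try λ = -4: p(-4) = 0, so -4 is a root.
Factor out (λ + 4): p(λ) = (λ + 4)·(λ^2 + 2λ - 3).
The quadratic factors as (λ + 3)·(λ - 1).
Eigenvalues: -4, -3, 1.

-4, -3, 1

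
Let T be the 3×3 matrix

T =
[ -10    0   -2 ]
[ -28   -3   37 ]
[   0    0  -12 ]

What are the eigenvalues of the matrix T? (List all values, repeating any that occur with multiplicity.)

-12, -10, -3

Compute the characteristic polynomial p(lambda) = det(lambda·I - T).
Cofactor expansion gives p(lambda) = lambda^3 + 25·lambda^2 + 186·lambda + 360.
Since p(-12) = 0, lambda = -12 is a root.
Dividing by (lambda + 12) leaves lambda^2 + 13·lambda + 30.
The quadratic factors as (lambda + 10)·(lambda + 3).
Eigenvalues: -12, -10, -3.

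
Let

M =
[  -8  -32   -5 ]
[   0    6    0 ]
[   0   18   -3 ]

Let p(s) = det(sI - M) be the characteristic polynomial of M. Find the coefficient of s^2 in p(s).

5

The coefficient of s^2 of det(sI - M) is −trace(M).
trace(M) = (-8) + (6) + (-3) = -5, so the coefficient is 5.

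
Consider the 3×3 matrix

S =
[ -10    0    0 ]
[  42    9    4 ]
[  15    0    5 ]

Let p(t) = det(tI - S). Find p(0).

450

p(0) = det(0·I − S) = det(−S) = (−1)^3·det(S).
det(S) = -450, so p(0) = 450.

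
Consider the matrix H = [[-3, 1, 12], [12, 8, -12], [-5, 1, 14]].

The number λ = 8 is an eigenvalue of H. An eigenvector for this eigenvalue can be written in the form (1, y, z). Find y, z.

We need (H - 8I)v = 0.
H - 8I = [[-11, 1, 12], [12, 0, -12], [-5, 1, 6]].
Row 1: (-11)·1 + (1)·y + (12)·z = 0
Row 2: (12)·1 + (0)·y + (-12)·z = 0
Row 3: (-5)·1 + (1)·y + (6)·z = 0
Solving gives y = -1, z = 1.
Check: H·(1, -1, 1) = (8, -8, 8) = 8·(1, -1, 1).

-1, 1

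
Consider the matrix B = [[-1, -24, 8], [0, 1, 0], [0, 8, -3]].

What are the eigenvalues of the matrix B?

-3, -1, 1

The characteristic polynomial is p(s) = det(sI - B).
Cofactor expansion gives p(s) = s^3 + 3s^2 - s - 3.
Try s = -1: p(-1) = 0, so -1 is a root.
Dividing by (s + 1) leaves s^2 + 2s - 3.
The quadratic factors as (s + 3)·(s - 1).
Eigenvalues: -3, -1, 1.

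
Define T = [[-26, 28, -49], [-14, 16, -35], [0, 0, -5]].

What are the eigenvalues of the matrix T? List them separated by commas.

-12, -5, 2

Set up det(sI - T) = 0.
Expanding along the first row, p(s) = s^3 + 15s^2 + 26s - 120.
Rational-root test: s = -12 gives p(-12) = 0.
Dividing by (s + 12) leaves s^2 + 3s - 10.
The quadratic factors as (s + 5)·(s - 2).
Eigenvalues: -12, -5, 2.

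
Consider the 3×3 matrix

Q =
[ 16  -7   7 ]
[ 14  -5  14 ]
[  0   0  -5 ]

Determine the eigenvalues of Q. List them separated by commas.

-5, 2, 9

Set up det(λI - Q) = 0.
Expanding along the first row, p(λ) = λ^3 - 6λ^2 - 37λ + 90.
Since p(2) = 0, λ = 2 is a root.
Dividing by (λ - 2) leaves λ^2 - 4λ - 45.
The quadratic factors as (λ + 5)·(λ - 9).
Eigenvalues: -5, 2, 9.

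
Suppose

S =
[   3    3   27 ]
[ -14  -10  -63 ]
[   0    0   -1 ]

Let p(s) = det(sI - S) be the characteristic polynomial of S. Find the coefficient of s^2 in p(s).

The coefficient of s^2 of det(sI - S) is −trace(S).
trace(S) = (3) + (-10) + (-1) = -8, so the coefficient is 8.

8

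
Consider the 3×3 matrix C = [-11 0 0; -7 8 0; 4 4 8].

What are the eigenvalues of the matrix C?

C is lower triangular, so its eigenvalues are the diagonal entries.
Diagonal: -11, 8, 8.

-11, 8, 8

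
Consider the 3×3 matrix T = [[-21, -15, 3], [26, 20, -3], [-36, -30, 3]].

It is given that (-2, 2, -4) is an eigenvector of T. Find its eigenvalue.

0

Compute Tv: T·(-2, 2, -4) = (0, 0, 0).
Since Tv = λv, compare component 1: 0 = λ·-2, so λ = 0.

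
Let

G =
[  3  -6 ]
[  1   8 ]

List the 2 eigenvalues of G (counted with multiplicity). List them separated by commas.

5, 6

det(G - λI) = (3 - λ)(8 - λ) - (-6)·(1) = λ^2 - 11λ + 30.
This factors as (λ - 5)·(λ - 6) = 0.
Eigenvalues: 5, 6.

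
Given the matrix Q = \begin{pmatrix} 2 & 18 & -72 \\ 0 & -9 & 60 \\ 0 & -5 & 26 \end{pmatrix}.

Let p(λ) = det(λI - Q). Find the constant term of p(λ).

-132

p(λ) = λ^3 - 19λ^2 + 100λ - 132.
The constant term is -132.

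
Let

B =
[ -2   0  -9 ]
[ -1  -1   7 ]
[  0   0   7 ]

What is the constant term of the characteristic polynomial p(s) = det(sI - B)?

p(0) = det(0·I − B) = det(−B) = (−1)^3·det(B).
det(B) = 14, so p(0) = -14.

-14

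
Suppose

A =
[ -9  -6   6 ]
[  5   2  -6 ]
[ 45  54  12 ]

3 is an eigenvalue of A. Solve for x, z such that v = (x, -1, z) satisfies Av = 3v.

We need (A - 3I)v = 0.
A - 3I = [[-12, -6, 6], [5, -1, -6], [45, 54, 9]].
Row 1: (-12)·x + (-6)·-1 + (6)·z = 0
Row 2: (5)·x + (-1)·-1 + (-6)·z = 0
Row 3: (45)·x + (54)·-1 + (9)·z = 0
Solving gives x = 1, z = 1.
Check: A·(1, -1, 1) = (3, -3, 3) = 3·(1, -1, 1).

1, 1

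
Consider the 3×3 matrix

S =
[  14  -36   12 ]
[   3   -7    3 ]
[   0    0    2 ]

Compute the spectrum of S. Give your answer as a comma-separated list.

2, 2, 5

Compute the characteristic polynomial p(r) = det(rI - S).
Cofactor expansion gives p(r) = r^3 - 9r^2 + 24r - 20.
Try r = 2: p(2) = 0, so 2 is a root.
Factor out (r - 2): p(r) = (r - 2)·(r^2 - 7r + 10).
The quadratic factors as (r - 2)·(r - 5).
Eigenvalues: 2, 2, 5.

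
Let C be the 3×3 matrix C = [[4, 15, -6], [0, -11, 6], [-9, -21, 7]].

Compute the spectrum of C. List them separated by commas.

Set up det(tI - C) = 0.
Cofactor expansion gives p(t) = t^3 - 21t + 20.
Rational-root test: t = 1 gives p(1) = 0.
Dividing by (t - 1) leaves t^2 + t - 20.
The quadratic factors as (t + 5)·(t - 4).
Eigenvalues: -5, 1, 4.

-5, 1, 4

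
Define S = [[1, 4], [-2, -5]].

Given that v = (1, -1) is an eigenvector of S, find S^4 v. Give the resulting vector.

(81, -81)

First find the eigenvalue: Sv = (-3, 3) = -3·(1, -1), so λ = -3.
Then S^4 v = λ^4·v = (-3)^4·(1, -1) = 81·(1, -1) = (81, -81).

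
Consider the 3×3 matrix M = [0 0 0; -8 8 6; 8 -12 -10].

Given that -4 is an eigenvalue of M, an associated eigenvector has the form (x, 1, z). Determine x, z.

0, -2

We need (M + 4I)v = 0.
M + 4I = [[4, 0, 0], [-8, 12, 6], [8, -12, -6]].
Row 1: (4)·x + (0)·1 + (0)·z = 0
Row 2: (-8)·x + (12)·1 + (6)·z = 0
Row 3: (8)·x + (-12)·1 + (-6)·z = 0
Solving gives x = 0, z = -2.
Check: M·(0, 1, -2) = (0, -4, 8) = -4·(0, 1, -2).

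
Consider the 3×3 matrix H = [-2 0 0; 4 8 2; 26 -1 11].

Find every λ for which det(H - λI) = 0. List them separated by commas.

Set up det(rI - H) = 0.
Cofactor expansion gives p(r) = r^3 - 17r^2 + 52r + 180.
Since p(-2) = 0, r = -2 is a root.
Dividing by (r + 2) leaves r^2 - 19r + 90.
The quadratic factors as (r - 9)·(r - 10).
Eigenvalues: -2, 9, 10.

-2, 9, 10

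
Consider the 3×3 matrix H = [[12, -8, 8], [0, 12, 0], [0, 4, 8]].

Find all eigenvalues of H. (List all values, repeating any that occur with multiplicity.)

The characteristic polynomial is p(λ) = det(λI - H).
Cofactor expansion gives p(λ) = λ^3 - 32λ^2 + 336λ - 1152.
Try λ = 8: p(8) = 0, so 8 is a root.
Dividing by (λ - 8) leaves λ^2 - 24λ + 144.
The quadratic factor is (λ - 12)^2.
Eigenvalues: 8, 12, 12.

8, 12, 12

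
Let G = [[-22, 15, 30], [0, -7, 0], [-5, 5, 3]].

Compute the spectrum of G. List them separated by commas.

-12, -7, -7

Set up det(μI - G) = 0.
Cofactor expansion gives p(μ) = μ^3 + 26μ^2 + 217μ + 588.
Since p(-7) = 0, μ = -7 is a root.
Factor out (μ + 7): p(μ) = (μ + 7)·(μ^2 + 19μ + 84).
The quadratic factors as (μ + 12)·(μ + 7).
Eigenvalues: -12, -7, -7.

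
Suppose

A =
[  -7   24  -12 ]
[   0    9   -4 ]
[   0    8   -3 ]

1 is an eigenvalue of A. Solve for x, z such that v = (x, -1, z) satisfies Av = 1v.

We need (A - 1I)v = 0.
A - 1I = [[-8, 24, -12], [0, 8, -4], [0, 8, -4]].
Row 1: (-8)·x + (24)·-1 + (-12)·z = 0
Row 2: (0)·x + (8)·-1 + (-4)·z = 0
Row 3: (0)·x + (8)·-1 + (-4)·z = 0
Solving gives x = 0, z = -2.
Check: A·(0, -1, -2) = (0, -1, -2) = 1·(0, -1, -2).

0, -2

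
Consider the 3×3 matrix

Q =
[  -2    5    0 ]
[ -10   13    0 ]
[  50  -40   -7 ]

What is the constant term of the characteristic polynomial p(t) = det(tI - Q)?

168

p(0) = det(0·I − Q) = det(−Q) = (−1)^3·det(Q).
det(Q) = -168, so p(0) = 168.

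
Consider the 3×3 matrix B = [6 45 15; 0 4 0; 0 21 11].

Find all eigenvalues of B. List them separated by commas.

4, 6, 11

Set up det(λI - B) = 0.
Cofactor expansion gives p(λ) = λ^3 - 21λ^2 + 134λ - 264.
Rational-root test: λ = 11 gives p(11) = 0.
Dividing by (λ - 11) leaves λ^2 - 10λ + 24.
The quadratic factors as (λ - 4)·(λ - 6).
Eigenvalues: 4, 6, 11.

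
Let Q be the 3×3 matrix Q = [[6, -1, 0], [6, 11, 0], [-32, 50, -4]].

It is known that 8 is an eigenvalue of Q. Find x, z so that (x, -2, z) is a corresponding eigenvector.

We need (Q - 8I)v = 0.
Q - 8I = [[-2, -1, 0], [6, 3, 0], [-32, 50, -12]].
Row 1: (-2)·x + (-1)·-2 + (0)·z = 0
Row 2: (6)·x + (3)·-2 + (0)·z = 0
Row 3: (-32)·x + (50)·-2 + (-12)·z = 0
Solving gives x = 1, z = -11.
Check: Q·(1, -2, -11) = (8, -16, -88) = 8·(1, -2, -11).

1, -11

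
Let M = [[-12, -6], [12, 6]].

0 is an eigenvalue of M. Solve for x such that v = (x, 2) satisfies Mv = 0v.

We need (M)v = 0.
M = [[-12, -6], [12, 6]].
Row 1: (-12)·x + (-6)·2 = 0
Row 2: (12)·x + (6)·2 = 0
Solving gives x = -1.
Check: M·(-1, 2) = (0, 0) = 0·(-1, 2).

-1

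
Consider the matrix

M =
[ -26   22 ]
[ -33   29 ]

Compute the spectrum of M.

-4, 7

det(M - sI) = (-26 - s)(29 - s) - (22)·(-33) = s^2 - 3s - 28.
This factors as (s + 4)·(s - 7) = 0.
Eigenvalues: -4, 7.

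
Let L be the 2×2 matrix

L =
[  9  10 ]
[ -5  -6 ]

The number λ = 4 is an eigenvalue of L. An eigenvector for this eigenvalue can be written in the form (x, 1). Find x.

-2

We need (L - 4I)v = 0.
L - 4I = [[5, 10], [-5, -10]].
Row 1: (5)·x + (10)·1 = 0
Row 2: (-5)·x + (-10)·1 = 0
Solving gives x = -2.
Check: L·(-2, 1) = (-8, 4) = 4·(-2, 1).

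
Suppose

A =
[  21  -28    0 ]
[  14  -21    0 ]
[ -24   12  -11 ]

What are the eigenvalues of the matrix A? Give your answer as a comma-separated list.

-11, -7, 7

Compute the characteristic polynomial p(r) = det(rI - A).
Expanding along the first row, p(r) = r^3 + 11r^2 - 49r - 539.
Rational-root test: r = -7 gives p(-7) = 0.
Factor out (r + 7): p(r) = (r + 7)·(r^2 + 4r - 77).
The quadratic factors as (r + 11)·(r - 7).
Eigenvalues: -11, -7, 7.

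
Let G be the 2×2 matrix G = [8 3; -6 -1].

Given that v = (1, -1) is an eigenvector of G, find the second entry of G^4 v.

First find the eigenvalue: Gv = (5, -5) = 5·(1, -1), so λ = 5.
Then G^4 v = λ^4·v = 5^4·(1, -1) = 625·(1, -1) = (625, -625).

-625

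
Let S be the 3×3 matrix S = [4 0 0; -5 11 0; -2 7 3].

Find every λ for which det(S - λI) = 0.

S is lower triangular, so its eigenvalues are the diagonal entries.
Diagonal: 4, 11, 3.

3, 4, 11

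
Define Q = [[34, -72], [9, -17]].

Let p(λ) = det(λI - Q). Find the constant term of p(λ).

70

p(λ) = λ^2 - 17λ + 70.
The constant term is 70.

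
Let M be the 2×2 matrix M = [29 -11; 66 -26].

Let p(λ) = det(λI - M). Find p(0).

p(0) = det(0·I − M) = det(−M) = (−1)^2·det(M).
det(M) = -28, so p(0) = -28.

-28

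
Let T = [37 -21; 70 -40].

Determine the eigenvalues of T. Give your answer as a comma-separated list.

-5, 2

det(T - lambda·I) = (37 - lambda)(-40 - lambda) - (-21)·(70) = lambda^2 + 3·lambda - 10.
This factors as (lambda + 5)·(lambda - 2) = 0.
Eigenvalues: -5, 2.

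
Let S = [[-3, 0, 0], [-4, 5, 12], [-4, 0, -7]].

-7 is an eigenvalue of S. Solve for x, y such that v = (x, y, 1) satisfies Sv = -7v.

0, -1

We need (S + 7I)v = 0.
S + 7I = [[4, 0, 0], [-4, 12, 12], [-4, 0, 0]].
Row 1: (4)·x + (0)·y + (0)·1 = 0
Row 2: (-4)·x + (12)·y + (12)·1 = 0
Row 3: (-4)·x + (0)·y + (0)·1 = 0
Solving gives x = 0, y = -1.
Check: S·(0, -1, 1) = (0, 7, -7) = -7·(0, -1, 1).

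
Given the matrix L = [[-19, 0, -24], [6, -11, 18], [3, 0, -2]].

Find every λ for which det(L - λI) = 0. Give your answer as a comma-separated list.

-11, -11, -10

Set up det(sI - L) = 0.
Expanding along the first row, p(s) = s^3 + 32s^2 + 341s + 1210.
Try s = -10: p(-10) = 0, so -10 is a root.
Factor out (s + 10): p(s) = (s + 10)·(s^2 + 22s + 121).
The quadratic factor is (s + 11)^2.
Eigenvalues: -11, -11, -10.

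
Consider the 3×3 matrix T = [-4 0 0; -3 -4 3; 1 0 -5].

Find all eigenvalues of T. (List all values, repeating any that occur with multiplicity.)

The characteristic polynomial is p(s) = det(sI - T).
Expanding along the first row, p(s) = s^3 + 13s^2 + 56s + 80.
Since p(-4) = 0, s = -4 is a root.
Factor out (s + 4): p(s) = (s + 4)·(s^2 + 9s + 20).
The quadratic factors as (s + 5)·(s + 4).
Eigenvalues: -5, -4, -4.

-5, -4, -4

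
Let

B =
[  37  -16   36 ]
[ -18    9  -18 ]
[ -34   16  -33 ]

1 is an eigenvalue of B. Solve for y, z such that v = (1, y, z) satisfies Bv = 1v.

We need (B - 1I)v = 0.
B - 1I = [[36, -16, 36], [-18, 8, -18], [-34, 16, -34]].
Row 1: (36)·1 + (-16)·y + (36)·z = 0
Row 2: (-18)·1 + (8)·y + (-18)·z = 0
Row 3: (-34)·1 + (16)·y + (-34)·z = 0
Solving gives y = 0, z = -1.
Check: B·(1, 0, -1) = (1, 0, -1) = 1·(1, 0, -1).

0, -1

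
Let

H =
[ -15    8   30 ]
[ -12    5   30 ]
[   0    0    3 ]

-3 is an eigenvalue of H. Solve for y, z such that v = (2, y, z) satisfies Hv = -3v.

We need (H + 3I)v = 0.
H + 3I = [[-12, 8, 30], [-12, 8, 30], [0, 0, 6]].
Row 1: (-12)·2 + (8)·y + (30)·z = 0
Row 2: (-12)·2 + (8)·y + (30)·z = 0
Row 3: (0)·2 + (0)·y + (6)·z = 0
Solving gives y = 3, z = 0.
Check: H·(2, 3, 0) = (-6, -9, 0) = -3·(2, 3, 0).

3, 0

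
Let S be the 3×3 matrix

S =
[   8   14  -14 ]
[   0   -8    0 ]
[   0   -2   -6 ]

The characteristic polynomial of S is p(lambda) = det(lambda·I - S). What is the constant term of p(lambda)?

-384

p(lambda) = lambda^3 + 6·lambda^2 - 64·lambda - 384.
The constant term is -384.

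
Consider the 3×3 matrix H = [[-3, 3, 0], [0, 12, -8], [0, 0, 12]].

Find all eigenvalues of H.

H is upper triangular, so its eigenvalues are the diagonal entries.
Diagonal: -3, 12, 12.

-3, 12, 12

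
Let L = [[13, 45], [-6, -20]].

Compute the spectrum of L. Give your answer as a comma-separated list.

det(L - lambda·I) = (13 - lambda)(-20 - lambda) - (45)·(-6) = lambda^2 + 7·lambda + 10.
This factors as (lambda + 5)·(lambda + 2) = 0.
Eigenvalues: -5, -2.

-5, -2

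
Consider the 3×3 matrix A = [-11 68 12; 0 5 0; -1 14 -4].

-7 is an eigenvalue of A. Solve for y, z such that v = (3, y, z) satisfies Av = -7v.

0, 1

We need (A + 7I)v = 0.
A + 7I = [[-4, 68, 12], [0, 12, 0], [-1, 14, 3]].
Row 1: (-4)·3 + (68)·y + (12)·z = 0
Row 2: (0)·3 + (12)·y + (0)·z = 0
Row 3: (-1)·3 + (14)·y + (3)·z = 0
Solving gives y = 0, z = 1.
Check: A·(3, 0, 1) = (-21, 0, -7) = -7·(3, 0, 1).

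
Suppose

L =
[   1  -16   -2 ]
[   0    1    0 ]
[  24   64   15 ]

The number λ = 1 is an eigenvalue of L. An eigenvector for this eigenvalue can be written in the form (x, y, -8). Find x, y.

2, 1

We need (L - 1I)v = 0.
L - 1I = [[0, -16, -2], [0, 0, 0], [24, 64, 14]].
Row 1: (0)·x + (-16)·y + (-2)·-8 = 0
Row 2: (0)·x + (0)·y + (0)·-8 = 0
Row 3: (24)·x + (64)·y + (14)·-8 = 0
Solving gives x = 2, y = 1.
Check: L·(2, 1, -8) = (2, 1, -8) = 1·(2, 1, -8).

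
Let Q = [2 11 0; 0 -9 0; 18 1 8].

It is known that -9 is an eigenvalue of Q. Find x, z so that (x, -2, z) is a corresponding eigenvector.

2, -2

We need (Q + 9I)v = 0.
Q + 9I = [[11, 11, 0], [0, 0, 0], [18, 1, 17]].
Row 1: (11)·x + (11)·-2 + (0)·z = 0
Row 2: (0)·x + (0)·-2 + (0)·z = 0
Row 3: (18)·x + (1)·-2 + (17)·z = 0
Solving gives x = 2, z = -2.
Check: Q·(2, -2, -2) = (-18, 18, 18) = -9·(2, -2, -2).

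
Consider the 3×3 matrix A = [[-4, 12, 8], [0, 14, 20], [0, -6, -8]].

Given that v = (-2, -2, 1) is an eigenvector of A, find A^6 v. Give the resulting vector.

First find the eigenvalue: Av = (-8, -8, 4) = 4·(-2, -2, 1), so λ = 4.
Then A^6 v = λ^6·v = 4^6·(-2, -2, 1) = 4096·(-2, -2, 1) = (-8192, -8192, 4096).

(-8192, -8192, 4096)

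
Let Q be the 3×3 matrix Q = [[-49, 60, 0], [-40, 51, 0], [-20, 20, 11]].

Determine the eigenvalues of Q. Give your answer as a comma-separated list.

Set up det(λI - Q) = 0.
Cofactor expansion gives p(λ) = λ^3 - 13λ^2 - 77λ + 1089.
Try λ = 11: p(11) = 0, so 11 is a root.
Dividing by (λ - 11) leaves λ^2 - 2λ - 99.
The quadratic factors as (λ + 9)·(λ - 11).
Eigenvalues: -9, 11, 11.

-9, 11, 11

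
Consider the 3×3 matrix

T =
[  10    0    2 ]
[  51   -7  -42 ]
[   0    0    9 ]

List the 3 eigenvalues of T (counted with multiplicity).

Compute the characteristic polynomial p(μ) = det(μI - T).
Expanding along the first row, p(μ) = μ^3 - 12μ^2 - 43μ + 630.
Rational-root test: μ = -7 gives p(-7) = 0.
Factor out (μ + 7): p(μ) = (μ + 7)·(μ^2 - 19μ + 90).
The quadratic factors as (μ - 9)·(μ - 10).
Eigenvalues: -7, 9, 10.

-7, 9, 10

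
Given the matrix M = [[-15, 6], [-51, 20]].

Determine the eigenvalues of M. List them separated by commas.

2, 3

det(M - λI) = (-15 - λ)(20 - λ) - (6)·(-51) = λ^2 - 5λ + 6.
This factors as (λ - 2)·(λ - 3) = 0.
Eigenvalues: 2, 3.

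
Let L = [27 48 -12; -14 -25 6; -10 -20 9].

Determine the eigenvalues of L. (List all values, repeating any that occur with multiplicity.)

Set up det(μI - L) = 0.
Cofactor expansion gives p(μ) = μ^3 - 11μ^2 + 15μ + 27.
Since p(9) = 0, μ = 9 is a root.
Factor out (μ - 9): p(μ) = (μ - 9)·(μ^2 - 2μ - 3).
The quadratic factors as (μ + 1)·(μ - 3).
Eigenvalues: -1, 3, 9.

-1, 3, 9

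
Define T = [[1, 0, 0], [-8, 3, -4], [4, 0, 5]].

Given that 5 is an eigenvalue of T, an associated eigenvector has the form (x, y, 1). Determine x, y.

We need (T - 5I)v = 0.
T - 5I = [[-4, 0, 0], [-8, -2, -4], [4, 0, 0]].
Row 1: (-4)·x + (0)·y + (0)·1 = 0
Row 2: (-8)·x + (-2)·y + (-4)·1 = 0
Row 3: (4)·x + (0)·y + (0)·1 = 0
Solving gives x = 0, y = -2.
Check: T·(0, -2, 1) = (0, -10, 5) = 5·(0, -2, 1).

0, -2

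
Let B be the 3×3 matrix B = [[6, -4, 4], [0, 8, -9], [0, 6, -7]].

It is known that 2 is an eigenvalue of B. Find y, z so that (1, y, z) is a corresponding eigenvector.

We need (B - 2I)v = 0.
B - 2I = [[4, -4, 4], [0, 6, -9], [0, 6, -9]].
Row 1: (4)·1 + (-4)·y + (4)·z = 0
Row 2: (0)·1 + (6)·y + (-9)·z = 0
Row 3: (0)·1 + (6)·y + (-9)·z = 0
Solving gives y = 3, z = 2.
Check: B·(1, 3, 2) = (2, 6, 4) = 2·(1, 3, 2).

3, 2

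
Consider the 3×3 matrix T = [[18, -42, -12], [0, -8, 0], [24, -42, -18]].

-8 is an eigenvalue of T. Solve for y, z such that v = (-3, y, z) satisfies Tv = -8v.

-1, -3

We need (T + 8I)v = 0.
T + 8I = [[26, -42, -12], [0, 0, 0], [24, -42, -10]].
Row 1: (26)·-3 + (-42)·y + (-12)·z = 0
Row 2: (0)·-3 + (0)·y + (0)·z = 0
Row 3: (24)·-3 + (-42)·y + (-10)·z = 0
Solving gives y = -1, z = -3.
Check: T·(-3, -1, -3) = (24, 8, 24) = -8·(-3, -1, -3).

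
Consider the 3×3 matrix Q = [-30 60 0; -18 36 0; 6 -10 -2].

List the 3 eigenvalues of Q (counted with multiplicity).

-2, 0, 6

The characteristic polynomial is p(λ) = det(λI - Q).
Expanding the 3×3 determinant: p(λ) = λ^3 - 4λ^2 - 12λ.
Since p(0) = 0, λ = 0 is a root.
Factor out λ: p(λ) = λ·(λ^2 - 4λ - 12).
The quadratic factors as (λ + 2)·(λ - 6).
Eigenvalues: -2, 0, 6.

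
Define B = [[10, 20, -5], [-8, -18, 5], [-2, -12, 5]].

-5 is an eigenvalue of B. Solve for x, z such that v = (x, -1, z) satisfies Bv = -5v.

1, -1

We need (B + 5I)v = 0.
B + 5I = [[15, 20, -5], [-8, -13, 5], [-2, -12, 10]].
Row 1: (15)·x + (20)·-1 + (-5)·z = 0
Row 2: (-8)·x + (-13)·-1 + (5)·z = 0
Row 3: (-2)·x + (-12)·-1 + (10)·z = 0
Solving gives x = 1, z = -1.
Check: B·(1, -1, -1) = (-5, 5, 5) = -5·(1, -1, -1).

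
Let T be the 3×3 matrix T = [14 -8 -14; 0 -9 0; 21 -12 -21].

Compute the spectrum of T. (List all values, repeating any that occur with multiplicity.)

Compute the characteristic polynomial p(lambda) = det(lambda·I - T).
Expanding the 3×3 determinant: p(lambda) = lambda^3 + 16·lambda^2 + 63·lambda.
Rational-root test: lambda = 0 gives p(0) = 0.
Factor out lambda: p(lambda) = lambda·(lambda^2 + 16·lambda + 63).
The quadratic factors as (lambda + 9)·(lambda + 7).
Eigenvalues: -9, -7, 0.

-9, -7, 0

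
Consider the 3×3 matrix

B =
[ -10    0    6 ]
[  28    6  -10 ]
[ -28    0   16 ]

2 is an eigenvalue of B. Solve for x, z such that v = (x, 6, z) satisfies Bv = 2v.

We need (B - 2I)v = 0.
B - 2I = [[-12, 0, 6], [28, 4, -10], [-28, 0, 14]].
Row 1: (-12)·x + (0)·6 + (6)·z = 0
Row 2: (28)·x + (4)·6 + (-10)·z = 0
Row 3: (-28)·x + (0)·6 + (14)·z = 0
Solving gives x = -3, z = -6.
Check: B·(-3, 6, -6) = (-6, 12, -12) = 2·(-3, 6, -6).

-3, -6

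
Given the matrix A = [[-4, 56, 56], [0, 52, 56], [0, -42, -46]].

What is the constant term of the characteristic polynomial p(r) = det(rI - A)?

-160

p(0) = det(0·I − A) = det(−A) = (−1)^3·det(A).
det(A) = 160, so p(0) = -160.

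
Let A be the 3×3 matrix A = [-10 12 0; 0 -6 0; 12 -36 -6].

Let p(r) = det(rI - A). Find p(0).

p(0) = det(0·I − A) = det(−A) = (−1)^3·det(A).
det(A) = -360, so p(0) = 360.

360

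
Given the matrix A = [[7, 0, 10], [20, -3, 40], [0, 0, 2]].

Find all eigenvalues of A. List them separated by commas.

-3, 2, 7

Compute the characteristic polynomial p(μ) = det(μI - A).
Expanding along the first row, p(μ) = μ^3 - 6μ^2 - 13μ + 42.
Try μ = 2: p(2) = 0, so 2 is a root.
Factor out (μ - 2): p(μ) = (μ - 2)·(μ^2 - 4μ - 21).
The quadratic factors as (μ + 3)·(μ - 7).
Eigenvalues: -3, 2, 7.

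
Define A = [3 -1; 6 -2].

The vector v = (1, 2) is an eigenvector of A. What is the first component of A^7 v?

1

First find the eigenvalue: Av = (1, 2) = 1·(1, 2), so λ = 1.
Then A^7 v = λ^7·v = 1^7·(1, 2) = 1·(1, 2) = (1, 2).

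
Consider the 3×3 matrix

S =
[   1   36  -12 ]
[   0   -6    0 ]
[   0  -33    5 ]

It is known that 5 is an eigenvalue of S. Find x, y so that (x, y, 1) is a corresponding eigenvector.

-3, 0

We need (S - 5I)v = 0.
S - 5I = [[-4, 36, -12], [0, -11, 0], [0, -33, 0]].
Row 1: (-4)·x + (36)·y + (-12)·1 = 0
Row 2: (0)·x + (-11)·y + (0)·1 = 0
Row 3: (0)·x + (-33)·y + (0)·1 = 0
Solving gives x = -3, y = 0.
Check: S·(-3, 0, 1) = (-15, 0, 5) = 5·(-3, 0, 1).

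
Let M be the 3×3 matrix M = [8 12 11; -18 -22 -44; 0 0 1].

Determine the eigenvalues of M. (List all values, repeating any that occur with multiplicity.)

-10, -4, 1

The characteristic polynomial is p(t) = det(tI - M).
Expanding the 3×3 determinant: p(t) = t^3 + 13t^2 + 26t - 40.
Try t = -4: p(-4) = 0, so -4 is a root.
Factor out (t + 4): p(t) = (t + 4)·(t^2 + 9t - 10).
The quadratic factors as (t + 10)·(t - 1).
Eigenvalues: -10, -4, 1.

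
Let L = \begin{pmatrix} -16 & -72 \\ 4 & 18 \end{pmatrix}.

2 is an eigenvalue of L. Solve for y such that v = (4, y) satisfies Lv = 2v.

We need (L - 2I)v = 0.
L - 2I = [[-18, -72], [4, 16]].
Row 1: (-18)·4 + (-72)·y = 0
Row 2: (4)·4 + (16)·y = 0
Solving gives y = -1.
Check: L·(4, -1) = (8, -2) = 2·(4, -1).

-1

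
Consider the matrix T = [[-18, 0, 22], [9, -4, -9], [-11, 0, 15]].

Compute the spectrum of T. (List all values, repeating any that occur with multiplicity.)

-7, -4, 4

The characteristic polynomial is p(t) = det(tI - T).
Cofactor expansion gives p(t) = t^3 + 7t^2 - 16t - 112.
Try t = 4: p(4) = 0, so 4 is a root.
Factor out (t - 4): p(t) = (t - 4)·(t^2 + 11t + 28).
The quadratic factors as (t + 7)·(t + 4).
Eigenvalues: -7, -4, 4.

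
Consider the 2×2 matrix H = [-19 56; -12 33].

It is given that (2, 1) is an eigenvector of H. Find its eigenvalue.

9

Compute Hv: H·(2, 1) = (18, 9).
Since Hv = λv, compare component 1: 18 = λ·2, so λ = 9.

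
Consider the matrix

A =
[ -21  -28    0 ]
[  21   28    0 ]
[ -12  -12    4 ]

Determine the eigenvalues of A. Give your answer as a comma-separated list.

0, 4, 7

Compute the characteristic polynomial p(r) = det(rI - A).
Expanding the 3×3 determinant: p(r) = r^3 - 11r^2 + 28r.
Rational-root test: r = 0 gives p(0) = 0.
Dividing by r leaves r^2 - 11r + 28.
The quadratic factors as (r - 4)·(r - 7).
Eigenvalues: 0, 4, 7.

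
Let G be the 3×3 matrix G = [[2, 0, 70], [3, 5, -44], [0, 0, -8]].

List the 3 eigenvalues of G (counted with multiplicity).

-8, 2, 5

Compute the characteristic polynomial p(r) = det(rI - G).
Expanding along the first row, p(r) = r^3 + r^2 - 46r + 80.
Rational-root test: r = 2 gives p(2) = 0.
Dividing by (r - 2) leaves r^2 + 3r - 40.
The quadratic factors as (r + 8)·(r - 5).
Eigenvalues: -8, 2, 5.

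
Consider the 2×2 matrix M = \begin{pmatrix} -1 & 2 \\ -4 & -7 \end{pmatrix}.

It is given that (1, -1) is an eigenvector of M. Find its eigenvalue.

-3

Compute Mv: M·(1, -1) = (-3, 3).
Since Mv = λv, compare component 1: -3 = λ·1, so λ = -3.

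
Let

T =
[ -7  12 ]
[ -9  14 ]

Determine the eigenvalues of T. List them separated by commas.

det(T - λI) = (-7 - λ)(14 - λ) - (12)·(-9) = λ^2 - 7λ + 10.
This factors as (λ - 2)·(λ - 5) = 0.
Eigenvalues: 2, 5.

2, 5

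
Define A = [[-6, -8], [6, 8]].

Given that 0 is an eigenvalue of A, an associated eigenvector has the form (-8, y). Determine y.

6

We need (A)v = 0.
A = [[-6, -8], [6, 8]].
Row 1: (-6)·-8 + (-8)·y = 0
Row 2: (6)·-8 + (8)·y = 0
Solving gives y = 6.
Check: A·(-8, 6) = (0, 0) = 0·(-8, 6).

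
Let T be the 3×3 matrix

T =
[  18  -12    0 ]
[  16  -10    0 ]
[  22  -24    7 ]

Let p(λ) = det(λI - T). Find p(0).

-84

p(0) = det(0·I − T) = det(−T) = (−1)^3·det(T).
det(T) = 84, so p(0) = -84.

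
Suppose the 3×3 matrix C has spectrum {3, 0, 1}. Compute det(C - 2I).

If C has eigenvalues 3, 0, 1, then C - 2I has eigenvalues 1, -2, -1.
det(C - 2I) = (1) · (-2) · (-1) = 2.

2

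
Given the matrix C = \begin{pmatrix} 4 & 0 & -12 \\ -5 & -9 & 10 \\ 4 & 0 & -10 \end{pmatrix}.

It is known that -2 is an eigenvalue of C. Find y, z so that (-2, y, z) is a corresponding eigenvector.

We need (C + 2I)v = 0.
C + 2I = [[6, 0, -12], [-5, -7, 10], [4, 0, -8]].
Row 1: (6)·-2 + (0)·y + (-12)·z = 0
Row 2: (-5)·-2 + (-7)·y + (10)·z = 0
Row 3: (4)·-2 + (0)·y + (-8)·z = 0
Solving gives y = 0, z = -1.
Check: C·(-2, 0, -1) = (4, 0, 2) = -2·(-2, 0, -1).

0, -1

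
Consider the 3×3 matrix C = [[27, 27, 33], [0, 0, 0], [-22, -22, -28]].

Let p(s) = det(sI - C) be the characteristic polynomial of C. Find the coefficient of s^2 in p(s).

The coefficient of s^2 of det(sI - C) is −trace(C).
trace(C) = (27) + (0) + (-28) = -1, so the coefficient is 1.

1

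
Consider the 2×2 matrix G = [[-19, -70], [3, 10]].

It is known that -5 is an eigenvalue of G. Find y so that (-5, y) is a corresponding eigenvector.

1

We need (G + 5I)v = 0.
G + 5I = [[-14, -70], [3, 15]].
Row 1: (-14)·-5 + (-70)·y = 0
Row 2: (3)·-5 + (15)·y = 0
Solving gives y = 1.
Check: G·(-5, 1) = (25, -5) = -5·(-5, 1).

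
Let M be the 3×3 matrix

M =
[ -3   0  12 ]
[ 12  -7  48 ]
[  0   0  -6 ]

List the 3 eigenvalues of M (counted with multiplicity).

The characteristic polynomial is p(λ) = det(λI - M).
Expanding along the first row, p(λ) = λ^3 + 16λ^2 + 81λ + 126.
Since p(-3) = 0, λ = -3 is a root.
Dividing by (λ + 3) leaves λ^2 + 13λ + 42.
The quadratic factors as (λ + 7)·(λ + 6).
Eigenvalues: -7, -6, -3.

-7, -6, -3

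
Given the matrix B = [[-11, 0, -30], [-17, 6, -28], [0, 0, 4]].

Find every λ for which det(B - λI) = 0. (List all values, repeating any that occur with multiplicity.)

-11, 4, 6

Compute the characteristic polynomial p(λ) = det(λI - B).
Cofactor expansion gives p(λ) = λ^3 + λ^2 - 86λ + 264.
Since p(-11) = 0, λ = -11 is a root.
Dividing by (λ + 11) leaves λ^2 - 10λ + 24.
The quadratic factors as (λ - 4)·(λ - 6).
Eigenvalues: -11, 4, 6.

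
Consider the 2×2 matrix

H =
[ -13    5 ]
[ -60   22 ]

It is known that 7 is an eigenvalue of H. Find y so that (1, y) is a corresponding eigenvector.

4

We need (H - 7I)v = 0.
H - 7I = [[-20, 5], [-60, 15]].
Row 1: (-20)·1 + (5)·y = 0
Row 2: (-60)·1 + (15)·y = 0
Solving gives y = 4.
Check: H·(1, 4) = (7, 28) = 7·(1, 4).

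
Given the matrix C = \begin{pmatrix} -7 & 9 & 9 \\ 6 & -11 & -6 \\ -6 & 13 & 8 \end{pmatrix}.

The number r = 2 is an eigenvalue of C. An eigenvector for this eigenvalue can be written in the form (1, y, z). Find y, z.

We need (C - 2I)v = 0.
C - 2I = [[-9, 9, 9], [6, -13, -6], [-6, 13, 6]].
Row 1: (-9)·1 + (9)·y + (9)·z = 0
Row 2: (6)·1 + (-13)·y + (-6)·z = 0
Row 3: (-6)·1 + (13)·y + (6)·z = 0
Solving gives y = 0, z = 1.
Check: C·(1, 0, 1) = (2, 0, 2) = 2·(1, 0, 1).

0, 1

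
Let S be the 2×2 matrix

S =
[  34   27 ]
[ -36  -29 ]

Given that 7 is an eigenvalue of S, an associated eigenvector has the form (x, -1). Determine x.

We need (S - 7I)v = 0.
S - 7I = [[27, 27], [-36, -36]].
Row 1: (27)·x + (27)·-1 = 0
Row 2: (-36)·x + (-36)·-1 = 0
Solving gives x = 1.
Check: S·(1, -1) = (7, -7) = 7·(1, -1).

1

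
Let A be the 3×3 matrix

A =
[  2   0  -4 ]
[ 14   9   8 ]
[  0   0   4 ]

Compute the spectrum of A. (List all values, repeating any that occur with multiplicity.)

Set up det(lambda·I - A) = 0.
Expanding the 3×3 determinant: p(lambda) = lambda^3 - 15·lambda^2 + 62·lambda - 72.
Since p(2) = 0, lambda = 2 is a root.
Factor out (lambda - 2): p(lambda) = (lambda - 2)·(lambda^2 - 13·lambda + 36).
The quadratic factors as (lambda - 4)·(lambda - 9).
Eigenvalues: 2, 4, 9.

2, 4, 9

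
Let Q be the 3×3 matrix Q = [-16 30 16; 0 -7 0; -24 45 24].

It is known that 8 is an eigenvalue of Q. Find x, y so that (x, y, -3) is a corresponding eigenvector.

We need (Q - 8I)v = 0.
Q - 8I = [[-24, 30, 16], [0, -15, 0], [-24, 45, 16]].
Row 1: (-24)·x + (30)·y + (16)·-3 = 0
Row 2: (0)·x + (-15)·y + (0)·-3 = 0
Row 3: (-24)·x + (45)·y + (16)·-3 = 0
Solving gives x = -2, y = 0.
Check: Q·(-2, 0, -3) = (-16, 0, -24) = 8·(-2, 0, -3).

-2, 0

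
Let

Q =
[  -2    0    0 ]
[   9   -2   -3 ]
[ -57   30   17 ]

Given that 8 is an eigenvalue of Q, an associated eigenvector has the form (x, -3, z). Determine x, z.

We need (Q - 8I)v = 0.
Q - 8I = [[-10, 0, 0], [9, -10, -3], [-57, 30, 9]].
Row 1: (-10)·x + (0)·-3 + (0)·z = 0
Row 2: (9)·x + (-10)·-3 + (-3)·z = 0
Row 3: (-57)·x + (30)·-3 + (9)·z = 0
Solving gives x = 0, z = 10.
Check: Q·(0, -3, 10) = (0, -24, 80) = 8·(0, -3, 10).

0, 10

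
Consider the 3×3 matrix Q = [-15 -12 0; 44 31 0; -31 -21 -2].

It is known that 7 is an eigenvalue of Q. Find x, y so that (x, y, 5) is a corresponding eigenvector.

We need (Q - 7I)v = 0.
Q - 7I = [[-22, -12, 0], [44, 24, 0], [-31, -21, -9]].
Row 1: (-22)·x + (-12)·y + (0)·5 = 0
Row 2: (44)·x + (24)·y + (0)·5 = 0
Row 3: (-31)·x + (-21)·y + (-9)·5 = 0
Solving gives x = 6, y = -11.
Check: Q·(6, -11, 5) = (42, -77, 35) = 7·(6, -11, 5).

6, -11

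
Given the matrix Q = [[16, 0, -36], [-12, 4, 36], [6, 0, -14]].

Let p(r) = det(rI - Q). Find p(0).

p(0) = det(0·I − Q) = det(−Q) = (−1)^3·det(Q).
det(Q) = -32, so p(0) = 32.

32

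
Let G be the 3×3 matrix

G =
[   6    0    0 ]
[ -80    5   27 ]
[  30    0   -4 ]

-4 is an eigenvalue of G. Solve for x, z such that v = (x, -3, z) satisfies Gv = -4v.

0, 1

We need (G + 4I)v = 0.
G + 4I = [[10, 0, 0], [-80, 9, 27], [30, 0, 0]].
Row 1: (10)·x + (0)·-3 + (0)·z = 0
Row 2: (-80)·x + (9)·-3 + (27)·z = 0
Row 3: (30)·x + (0)·-3 + (0)·z = 0
Solving gives x = 0, z = 1.
Check: G·(0, -3, 1) = (0, 12, -4) = -4·(0, -3, 1).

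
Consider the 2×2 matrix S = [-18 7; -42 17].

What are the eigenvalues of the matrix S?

-4, 3

det(S - lambda·I) = (-18 - lambda)(17 - lambda) - (7)·(-42) = lambda^2 + lambda - 12.
This factors as (lambda + 4)·(lambda - 3) = 0.
Eigenvalues: -4, 3.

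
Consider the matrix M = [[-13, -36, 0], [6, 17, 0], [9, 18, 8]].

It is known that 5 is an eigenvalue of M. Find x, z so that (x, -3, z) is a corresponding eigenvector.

We need (M - 5I)v = 0.
M - 5I = [[-18, -36, 0], [6, 12, 0], [9, 18, 3]].
Row 1: (-18)·x + (-36)·-3 + (0)·z = 0
Row 2: (6)·x + (12)·-3 + (0)·z = 0
Row 3: (9)·x + (18)·-3 + (3)·z = 0
Solving gives x = 6, z = 0.
Check: M·(6, -3, 0) = (30, -15, 0) = 5·(6, -3, 0).

6, 0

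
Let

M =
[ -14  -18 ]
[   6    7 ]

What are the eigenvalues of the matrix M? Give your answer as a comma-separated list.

det(M - μI) = (-14 - μ)(7 - μ) - (-18)·(6) = μ^2 + 7μ + 10.
This factors as (μ + 5)·(μ + 2) = 0.
Eigenvalues: -5, -2.

-5, -2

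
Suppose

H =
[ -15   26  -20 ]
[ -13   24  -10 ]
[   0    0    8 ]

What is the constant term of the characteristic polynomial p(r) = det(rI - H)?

p(0) = det(0·I − H) = det(−H) = (−1)^3·det(H).
det(H) = -176, so p(0) = 176.

176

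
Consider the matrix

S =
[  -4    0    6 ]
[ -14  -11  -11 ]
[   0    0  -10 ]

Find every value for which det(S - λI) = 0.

-11, -10, -4

Set up det(tI - S) = 0.
Expanding along the first row, p(t) = t^3 + 25t^2 + 194t + 440.
Try t = -4: p(-4) = 0, so -4 is a root.
Dividing by (t + 4) leaves t^2 + 21t + 110.
The quadratic factors as (t + 11)·(t + 10).
Eigenvalues: -11, -10, -4.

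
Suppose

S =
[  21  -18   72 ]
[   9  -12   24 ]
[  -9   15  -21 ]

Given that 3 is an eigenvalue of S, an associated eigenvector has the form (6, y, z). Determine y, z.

2, -1

We need (S - 3I)v = 0.
S - 3I = [[18, -18, 72], [9, -15, 24], [-9, 15, -24]].
Row 1: (18)·6 + (-18)·y + (72)·z = 0
Row 2: (9)·6 + (-15)·y + (24)·z = 0
Row 3: (-9)·6 + (15)·y + (-24)·z = 0
Solving gives y = 2, z = -1.
Check: S·(6, 2, -1) = (18, 6, -3) = 3·(6, 2, -1).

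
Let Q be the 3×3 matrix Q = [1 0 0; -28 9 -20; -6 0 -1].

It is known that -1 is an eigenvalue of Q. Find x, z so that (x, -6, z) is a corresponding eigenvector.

We need (Q + 1I)v = 0.
Q + 1I = [[2, 0, 0], [-28, 10, -20], [-6, 0, 0]].
Row 1: (2)·x + (0)·-6 + (0)·z = 0
Row 2: (-28)·x + (10)·-6 + (-20)·z = 0
Row 3: (-6)·x + (0)·-6 + (0)·z = 0
Solving gives x = 0, z = -3.
Check: Q·(0, -6, -3) = (0, 6, 3) = -1·(0, -6, -3).

0, -3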